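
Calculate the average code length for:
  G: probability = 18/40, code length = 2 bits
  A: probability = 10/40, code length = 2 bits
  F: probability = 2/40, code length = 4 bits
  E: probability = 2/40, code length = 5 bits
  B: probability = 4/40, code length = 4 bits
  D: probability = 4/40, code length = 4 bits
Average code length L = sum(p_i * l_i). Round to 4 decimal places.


Weighted contributions p_i * l_i:
  G: (18/40) * 2 = 36/40
  A: (10/40) * 2 = 20/40
  F: (2/40) * 4 = 8/40
  E: (2/40) * 5 = 10/40
  B: (4/40) * 4 = 16/40
  D: (4/40) * 4 = 16/40
Sum = (36 + 20 + 8 + 10 + 16 + 16)/40 = 106/40

L = 106/40 = 2.6500 bits/symbol


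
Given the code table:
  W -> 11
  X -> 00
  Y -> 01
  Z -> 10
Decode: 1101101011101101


Decoding:
11 -> W
01 -> Y
10 -> Z
10 -> Z
11 -> W
10 -> Z
11 -> W
01 -> Y


Result: WYZZWZWY


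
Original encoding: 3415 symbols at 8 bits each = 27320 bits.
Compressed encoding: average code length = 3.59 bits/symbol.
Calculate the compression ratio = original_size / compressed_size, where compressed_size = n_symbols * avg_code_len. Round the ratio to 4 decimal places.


original_size = n_symbols * orig_bits = 3415 * 8 = 27320 bits
compressed_size = n_symbols * avg_code_len = 3415 * 3.59 = 12259.85 bits
ratio = original_size / compressed_size = 27320 / 12259.85 = 2.2284

Compression ratio = 2.2284


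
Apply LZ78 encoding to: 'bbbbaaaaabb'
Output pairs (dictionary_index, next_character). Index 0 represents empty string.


LZ78 encoding steps:
Dictionary: {0: ''}
Step 1: w='' (idx 0), next='b' -> output (0, 'b'), add 'b' as idx 1
Step 2: w='b' (idx 1), next='b' -> output (1, 'b'), add 'bb' as idx 2
Step 3: w='b' (idx 1), next='a' -> output (1, 'a'), add 'ba' as idx 3
Step 4: w='' (idx 0), next='a' -> output (0, 'a'), add 'a' as idx 4
Step 5: w='a' (idx 4), next='a' -> output (4, 'a'), add 'aa' as idx 5
Step 6: w='a' (idx 4), next='b' -> output (4, 'b'), add 'ab' as idx 6
Step 7: w='b' (idx 1), end of input -> output (1, '')


Encoded: [(0, 'b'), (1, 'b'), (1, 'a'), (0, 'a'), (4, 'a'), (4, 'b'), (1, '')]


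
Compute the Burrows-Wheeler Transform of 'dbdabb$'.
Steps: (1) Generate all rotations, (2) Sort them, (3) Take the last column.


Rotations (sorted):
  0: $dbdabb -> last char: b
  1: abb$dbd -> last char: d
  2: b$dbdab -> last char: b
  3: bb$dbda -> last char: a
  4: bdabb$d -> last char: d
  5: dabb$db -> last char: b
  6: dbdabb$ -> last char: $


BWT = bdbadb$


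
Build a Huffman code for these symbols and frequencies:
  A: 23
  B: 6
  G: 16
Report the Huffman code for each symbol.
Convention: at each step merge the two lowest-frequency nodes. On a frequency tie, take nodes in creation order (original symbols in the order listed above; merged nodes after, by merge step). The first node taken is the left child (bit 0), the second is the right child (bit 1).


Huffman tree construction:
Step 1: Merge B(6) + G(16) = 22
Step 2: Merge (B+G)(22) + A(23) = 45
Read each symbol's code off the tree from the root (left child = 0, right child = 1).

Codes:
  A: 1 (length 1)
  B: 00 (length 2)
  G: 01 (length 2)
Average code length: 67/45 = 1.4889 bits/symbol


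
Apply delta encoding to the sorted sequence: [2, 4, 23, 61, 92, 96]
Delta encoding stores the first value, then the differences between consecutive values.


First value: 2
Deltas:
  4 - 2 = 2
  23 - 4 = 19
  61 - 23 = 38
  92 - 61 = 31
  96 - 92 = 4


Delta encoded: [2, 2, 19, 38, 31, 4]


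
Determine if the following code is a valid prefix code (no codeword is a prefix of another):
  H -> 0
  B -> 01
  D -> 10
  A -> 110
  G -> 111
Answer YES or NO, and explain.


Checking each pair (does one codeword prefix another?):
  H='0' vs B='01': prefix -- VIOLATION

NO -- this is NOT a valid prefix code. H (0) is a prefix of B (01).


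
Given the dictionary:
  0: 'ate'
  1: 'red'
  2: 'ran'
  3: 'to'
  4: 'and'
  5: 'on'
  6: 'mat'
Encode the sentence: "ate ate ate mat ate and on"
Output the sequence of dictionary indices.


Look up each word in the dictionary:
  'ate' -> 0
  'ate' -> 0
  'ate' -> 0
  'mat' -> 6
  'ate' -> 0
  'and' -> 4
  'on' -> 5

Encoded: [0, 0, 0, 6, 0, 4, 5]


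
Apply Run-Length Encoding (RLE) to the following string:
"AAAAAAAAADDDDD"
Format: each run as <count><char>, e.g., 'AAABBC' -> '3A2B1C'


Scanning runs left to right:
  i=0: run of 'A' x 9 -> '9A'
  i=9: run of 'D' x 5 -> '5D'

RLE = 9A5D


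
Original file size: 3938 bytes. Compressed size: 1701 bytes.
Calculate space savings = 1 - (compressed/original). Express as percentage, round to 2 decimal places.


ratio = compressed/original = 1701/3938 = 0.431945
savings = 1 - ratio = 1 - 0.431945 = 0.568055
as a percentage: 0.568055 * 100 = 56.81%

Space savings = 1 - 1701/3938 = 56.81%


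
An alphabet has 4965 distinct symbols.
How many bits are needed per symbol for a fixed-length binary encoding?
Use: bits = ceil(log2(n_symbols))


log2(4965) = 12.2776
Bracket: 2^12 = 4096 < 4965 <= 2^13 = 8192
So ceil(log2(4965)) = 13

bits = ceil(log2(4965)) = ceil(12.2776) = 13 bits


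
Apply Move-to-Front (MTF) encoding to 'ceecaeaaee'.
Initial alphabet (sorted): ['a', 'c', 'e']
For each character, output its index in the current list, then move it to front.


MTF encoding:
'c': index 1 in ['a', 'c', 'e'] -> ['c', 'a', 'e']
'e': index 2 in ['c', 'a', 'e'] -> ['e', 'c', 'a']
'e': index 0 in ['e', 'c', 'a'] -> ['e', 'c', 'a']
'c': index 1 in ['e', 'c', 'a'] -> ['c', 'e', 'a']
'a': index 2 in ['c', 'e', 'a'] -> ['a', 'c', 'e']
'e': index 2 in ['a', 'c', 'e'] -> ['e', 'a', 'c']
'a': index 1 in ['e', 'a', 'c'] -> ['a', 'e', 'c']
'a': index 0 in ['a', 'e', 'c'] -> ['a', 'e', 'c']
'e': index 1 in ['a', 'e', 'c'] -> ['e', 'a', 'c']
'e': index 0 in ['e', 'a', 'c'] -> ['e', 'a', 'c']


Output: [1, 2, 0, 1, 2, 2, 1, 0, 1, 0]


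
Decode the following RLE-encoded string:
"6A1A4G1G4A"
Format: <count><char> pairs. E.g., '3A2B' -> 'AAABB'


Expanding each <count><char> pair:
  6A -> 'AAAAAA'
  1A -> 'A'
  4G -> 'GGGG'
  1G -> 'G'
  4A -> 'AAAA'

Decoded = AAAAAAAGGGGGAAAA


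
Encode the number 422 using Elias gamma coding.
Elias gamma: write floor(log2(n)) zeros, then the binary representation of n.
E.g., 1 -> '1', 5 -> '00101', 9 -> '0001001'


num_bits = floor(log2(422)) + 1 = 9
leading_zeros = num_bits - 1 = 8
binary(422) = 110100110

Elias gamma(422) = '00000000' + '110100110' = 00000000110100110 (17 bits)


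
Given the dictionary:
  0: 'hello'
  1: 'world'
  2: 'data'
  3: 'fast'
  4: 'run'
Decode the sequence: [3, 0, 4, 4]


Look up each index in the dictionary:
  3 -> 'fast'
  0 -> 'hello'
  4 -> 'run'
  4 -> 'run'

Decoded: "fast hello run run"


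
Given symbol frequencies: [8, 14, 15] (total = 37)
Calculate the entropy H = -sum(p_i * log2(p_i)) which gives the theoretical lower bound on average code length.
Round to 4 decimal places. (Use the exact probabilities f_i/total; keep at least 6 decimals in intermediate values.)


Per-symbol terms -p_i * log2(p_i) with p_i = f_i/37:
  p = 8/37 = 0.216216: log2(p) = -2.209453, -p*log2(p) = 0.477720
  p = 14/37 = 0.378378: log2(p) = -1.402098, -p*log2(p) = 0.530524
  p = 15/37 = 0.405405: log2(p) = -1.302563, -p*log2(p) = 0.528066
H = 0.477720 + 0.530524 + 0.528066 = 1.536310

H = 1.5363 bits/symbol


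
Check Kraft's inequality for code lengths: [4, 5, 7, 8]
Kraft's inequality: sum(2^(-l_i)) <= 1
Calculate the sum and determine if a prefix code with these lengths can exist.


Sum = 2^(-4) + 2^(-5) + 2^(-7) + 2^(-8)
    = 0.0625 + 0.03125 + 0.0078125 + 0.00390625
    = 27/256 = 0.10546875
Since 0.10546875 <= 1, Kraft's inequality IS satisfied.
A prefix code with these lengths CAN exist.

Kraft sum = 0.10546875. Satisfied.


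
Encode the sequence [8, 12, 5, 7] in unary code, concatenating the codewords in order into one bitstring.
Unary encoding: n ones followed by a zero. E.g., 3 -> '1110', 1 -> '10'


Encode each number as n ones followed by a terminating 0:
  8 -> 111111110 (9 bits)
  12 -> 1111111111110 (13 bits)
  5 -> 111110 (6 bits)
  7 -> 11111110 (8 bits)
Total length = 9 + 13 + 6 + 8 = 36 bits.

Unary([8, 12, 5, 7]) = 111111110111111111111011111011111110 (36 bits)


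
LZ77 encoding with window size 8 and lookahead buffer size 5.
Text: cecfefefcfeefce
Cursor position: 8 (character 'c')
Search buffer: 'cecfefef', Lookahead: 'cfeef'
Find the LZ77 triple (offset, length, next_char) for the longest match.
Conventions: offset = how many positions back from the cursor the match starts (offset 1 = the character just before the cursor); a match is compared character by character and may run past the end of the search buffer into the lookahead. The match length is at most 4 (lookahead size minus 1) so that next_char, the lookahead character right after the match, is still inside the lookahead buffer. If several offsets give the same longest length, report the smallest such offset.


Try each offset into the search buffer:
  offset=1 (pos 7, char 'f'): match length 0
  offset=2 (pos 6, char 'e'): match length 0
  offset=3 (pos 5, char 'f'): match length 0
  offset=4 (pos 4, char 'e'): match length 0
  offset=5 (pos 3, char 'f'): match length 0
  offset=6 (pos 2, char 'c'): match length 3
  offset=7 (pos 1, char 'e'): match length 0
  offset=8 (pos 0, char 'c'): match length 1
Longest match has length 3 at offset 6.
next_char = character at position 8 + 3 = 11 -> 'e'

Best match: offset=6, length=3 (matching 'cfe' starting at position 2)
LZ77 triple: (6, 3, 'e')


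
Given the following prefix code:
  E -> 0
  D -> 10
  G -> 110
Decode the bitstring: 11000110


Decoding step by step:
Bits 110 -> G
Bits 0 -> E
Bits 0 -> E
Bits 110 -> G


Decoded message: GEEG


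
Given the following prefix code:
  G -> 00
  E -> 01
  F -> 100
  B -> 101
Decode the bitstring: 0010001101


Decoding step by step:
Bits 00 -> G
Bits 100 -> F
Bits 01 -> E
Bits 101 -> B


Decoded message: GFEB


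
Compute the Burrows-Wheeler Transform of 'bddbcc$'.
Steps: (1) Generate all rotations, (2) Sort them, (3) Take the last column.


Rotations (sorted):
  0: $bddbcc -> last char: c
  1: bcc$bdd -> last char: d
  2: bddbcc$ -> last char: $
  3: c$bddbc -> last char: c
  4: cc$bddb -> last char: b
  5: dbcc$bd -> last char: d
  6: ddbcc$b -> last char: b


BWT = cd$cbdb


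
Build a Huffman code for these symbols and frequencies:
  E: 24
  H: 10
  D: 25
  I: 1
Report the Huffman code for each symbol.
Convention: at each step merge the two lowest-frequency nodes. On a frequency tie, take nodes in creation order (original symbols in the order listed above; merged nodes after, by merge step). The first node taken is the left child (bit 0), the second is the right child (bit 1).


Huffman tree construction:
Step 1: Merge I(1) + H(10) = 11
Step 2: Merge (I+H)(11) + E(24) = 35
Step 3: Merge D(25) + ((I+H)+E)(35) = 60
Read each symbol's code off the tree from the root (left child = 0, right child = 1).

Codes:
  E: 11 (length 2)
  H: 101 (length 3)
  D: 0 (length 1)
  I: 100 (length 3)
Average code length: 106/60 = 1.7667 bits/symbol


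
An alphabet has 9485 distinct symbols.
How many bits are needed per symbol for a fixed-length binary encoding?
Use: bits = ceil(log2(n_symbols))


log2(9485) = 13.2114
Bracket: 2^13 = 8192 < 9485 <= 2^14 = 16384
So ceil(log2(9485)) = 14

bits = ceil(log2(9485)) = ceil(13.2114) = 14 bits


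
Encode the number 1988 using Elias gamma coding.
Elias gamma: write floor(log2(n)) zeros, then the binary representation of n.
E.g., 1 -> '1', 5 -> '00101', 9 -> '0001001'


num_bits = floor(log2(1988)) + 1 = 11
leading_zeros = num_bits - 1 = 10
binary(1988) = 11111000100

Elias gamma(1988) = '0000000000' + '11111000100' = 000000000011111000100 (21 bits)


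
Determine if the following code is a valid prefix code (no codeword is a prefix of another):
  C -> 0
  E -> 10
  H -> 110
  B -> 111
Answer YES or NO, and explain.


Checking each pair (does one codeword prefix another?):
  C='0' vs E='10': no prefix
  C='0' vs H='110': no prefix
  C='0' vs B='111': no prefix
  E='10' vs C='0': no prefix
  E='10' vs H='110': no prefix
  E='10' vs B='111': no prefix
  H='110' vs C='0': no prefix
  H='110' vs E='10': no prefix
  H='110' vs B='111': no prefix
  B='111' vs C='0': no prefix
  B='111' vs E='10': no prefix
  B='111' vs H='110': no prefix
No violation found over all pairs.

YES -- this is a valid prefix code. No codeword is a prefix of any other codeword.


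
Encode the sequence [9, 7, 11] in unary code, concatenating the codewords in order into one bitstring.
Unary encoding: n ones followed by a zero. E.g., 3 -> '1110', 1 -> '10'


Encode each number as n ones followed by a terminating 0:
  9 -> 1111111110 (10 bits)
  7 -> 11111110 (8 bits)
  11 -> 111111111110 (12 bits)
Total length = 10 + 8 + 12 = 30 bits.

Unary([9, 7, 11]) = 111111111011111110111111111110 (30 bits)


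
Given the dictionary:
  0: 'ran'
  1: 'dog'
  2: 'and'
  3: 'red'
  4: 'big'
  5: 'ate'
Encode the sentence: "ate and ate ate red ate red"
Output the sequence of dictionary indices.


Look up each word in the dictionary:
  'ate' -> 5
  'and' -> 2
  'ate' -> 5
  'ate' -> 5
  'red' -> 3
  'ate' -> 5
  'red' -> 3

Encoded: [5, 2, 5, 5, 3, 5, 3]


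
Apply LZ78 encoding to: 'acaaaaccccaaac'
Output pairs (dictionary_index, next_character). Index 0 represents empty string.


LZ78 encoding steps:
Dictionary: {0: ''}
Step 1: w='' (idx 0), next='a' -> output (0, 'a'), add 'a' as idx 1
Step 2: w='' (idx 0), next='c' -> output (0, 'c'), add 'c' as idx 2
Step 3: w='a' (idx 1), next='a' -> output (1, 'a'), add 'aa' as idx 3
Step 4: w='aa' (idx 3), next='c' -> output (3, 'c'), add 'aac' as idx 4
Step 5: w='c' (idx 2), next='c' -> output (2, 'c'), add 'cc' as idx 5
Step 6: w='c' (idx 2), next='a' -> output (2, 'a'), add 'ca' as idx 6
Step 7: w='aac' (idx 4), end of input -> output (4, '')


Encoded: [(0, 'a'), (0, 'c'), (1, 'a'), (3, 'c'), (2, 'c'), (2, 'a'), (4, '')]


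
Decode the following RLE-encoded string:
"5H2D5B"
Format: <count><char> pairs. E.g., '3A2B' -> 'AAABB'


Expanding each <count><char> pair:
  5H -> 'HHHHH'
  2D -> 'DD'
  5B -> 'BBBBB'

Decoded = HHHHHDDBBBBB


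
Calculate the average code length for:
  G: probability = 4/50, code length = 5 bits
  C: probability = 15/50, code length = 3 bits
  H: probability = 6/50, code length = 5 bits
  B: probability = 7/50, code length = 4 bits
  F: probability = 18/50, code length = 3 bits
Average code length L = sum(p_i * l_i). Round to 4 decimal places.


Weighted contributions p_i * l_i:
  G: (4/50) * 5 = 20/50
  C: (15/50) * 3 = 45/50
  H: (6/50) * 5 = 30/50
  B: (7/50) * 4 = 28/50
  F: (18/50) * 3 = 54/50
Sum = (20 + 45 + 30 + 28 + 54)/50 = 177/50

L = 177/50 = 3.5400 bits/symbol


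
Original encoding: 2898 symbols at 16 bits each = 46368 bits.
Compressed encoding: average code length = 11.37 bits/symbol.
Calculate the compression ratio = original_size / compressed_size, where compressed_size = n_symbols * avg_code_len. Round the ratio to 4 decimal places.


original_size = n_symbols * orig_bits = 2898 * 16 = 46368 bits
compressed_size = n_symbols * avg_code_len = 2898 * 11.37 = 32950.26 bits
ratio = original_size / compressed_size = 46368 / 32950.26 = 1.4072

Compression ratio = 1.4072


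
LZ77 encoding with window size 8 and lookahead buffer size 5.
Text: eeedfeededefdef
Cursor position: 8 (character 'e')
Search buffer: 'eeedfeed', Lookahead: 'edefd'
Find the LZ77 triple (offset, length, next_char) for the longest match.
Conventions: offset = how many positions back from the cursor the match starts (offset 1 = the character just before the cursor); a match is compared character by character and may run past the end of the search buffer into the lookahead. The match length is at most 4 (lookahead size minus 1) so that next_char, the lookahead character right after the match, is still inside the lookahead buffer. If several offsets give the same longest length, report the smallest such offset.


Try each offset into the search buffer:
  offset=1 (pos 7, char 'd'): match length 0
  offset=2 (pos 6, char 'e'): match length 3
  offset=3 (pos 5, char 'e'): match length 1
  offset=4 (pos 4, char 'f'): match length 0
  offset=5 (pos 3, char 'd'): match length 0
  offset=6 (pos 2, char 'e'): match length 2
  offset=7 (pos 1, char 'e'): match length 1
  offset=8 (pos 0, char 'e'): match length 1
Longest match has length 3 at offset 2.
next_char = character at position 8 + 3 = 11 -> 'f'

Best match: offset=2, length=3 (matching 'ede' starting at position 6)
LZ77 triple: (2, 3, 'f')


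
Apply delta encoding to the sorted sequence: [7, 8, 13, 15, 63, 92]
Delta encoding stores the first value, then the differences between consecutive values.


First value: 7
Deltas:
  8 - 7 = 1
  13 - 8 = 5
  15 - 13 = 2
  63 - 15 = 48
  92 - 63 = 29


Delta encoded: [7, 1, 5, 2, 48, 29]


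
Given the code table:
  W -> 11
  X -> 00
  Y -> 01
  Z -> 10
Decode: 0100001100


Decoding:
01 -> Y
00 -> X
00 -> X
11 -> W
00 -> X


Result: YXXWX


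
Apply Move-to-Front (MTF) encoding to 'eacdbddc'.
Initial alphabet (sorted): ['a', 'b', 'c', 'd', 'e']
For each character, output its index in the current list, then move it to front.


MTF encoding:
'e': index 4 in ['a', 'b', 'c', 'd', 'e'] -> ['e', 'a', 'b', 'c', 'd']
'a': index 1 in ['e', 'a', 'b', 'c', 'd'] -> ['a', 'e', 'b', 'c', 'd']
'c': index 3 in ['a', 'e', 'b', 'c', 'd'] -> ['c', 'a', 'e', 'b', 'd']
'd': index 4 in ['c', 'a', 'e', 'b', 'd'] -> ['d', 'c', 'a', 'e', 'b']
'b': index 4 in ['d', 'c', 'a', 'e', 'b'] -> ['b', 'd', 'c', 'a', 'e']
'd': index 1 in ['b', 'd', 'c', 'a', 'e'] -> ['d', 'b', 'c', 'a', 'e']
'd': index 0 in ['d', 'b', 'c', 'a', 'e'] -> ['d', 'b', 'c', 'a', 'e']
'c': index 2 in ['d', 'b', 'c', 'a', 'e'] -> ['c', 'd', 'b', 'a', 'e']


Output: [4, 1, 3, 4, 4, 1, 0, 2]


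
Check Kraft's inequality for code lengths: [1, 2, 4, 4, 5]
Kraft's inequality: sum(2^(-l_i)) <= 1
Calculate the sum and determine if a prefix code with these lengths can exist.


Sum = 2^(-1) + 2^(-2) + 2^(-4) + 2^(-4) + 2^(-5)
    = 0.5 + 0.25 + 0.0625 + 0.0625 + 0.03125
    = 29/32 = 0.90625
Since 0.90625 <= 1, Kraft's inequality IS satisfied.
A prefix code with these lengths CAN exist.

Kraft sum = 0.90625. Satisfied.


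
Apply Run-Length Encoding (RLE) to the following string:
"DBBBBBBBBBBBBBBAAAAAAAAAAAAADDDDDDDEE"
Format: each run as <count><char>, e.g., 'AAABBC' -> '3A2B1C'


Scanning runs left to right:
  i=0: run of 'D' x 1 -> '1D'
  i=1: run of 'B' x 14 -> '14B'
  i=15: run of 'A' x 13 -> '13A'
  i=28: run of 'D' x 7 -> '7D'
  i=35: run of 'E' x 2 -> '2E'

RLE = 1D14B13A7D2E


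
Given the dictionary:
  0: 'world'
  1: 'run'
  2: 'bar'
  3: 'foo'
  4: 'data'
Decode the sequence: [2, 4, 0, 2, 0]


Look up each index in the dictionary:
  2 -> 'bar'
  4 -> 'data'
  0 -> 'world'
  2 -> 'bar'
  0 -> 'world'

Decoded: "bar data world bar world"


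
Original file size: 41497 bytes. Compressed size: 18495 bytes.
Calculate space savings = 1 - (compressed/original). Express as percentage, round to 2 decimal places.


ratio = compressed/original = 18495/41497 = 0.445695
savings = 1 - ratio = 1 - 0.445695 = 0.554305
as a percentage: 0.554305 * 100 = 55.43%

Space savings = 1 - 18495/41497 = 55.43%


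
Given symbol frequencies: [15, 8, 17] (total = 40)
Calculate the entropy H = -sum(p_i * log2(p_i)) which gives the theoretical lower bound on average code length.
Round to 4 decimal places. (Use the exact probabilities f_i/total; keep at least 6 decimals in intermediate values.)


Per-symbol terms -p_i * log2(p_i) with p_i = f_i/40:
  p = 15/40 = 0.375000: log2(p) = -1.415037, -p*log2(p) = 0.530639
  p = 8/40 = 0.200000: log2(p) = -2.321928, -p*log2(p) = 0.464386
  p = 17/40 = 0.425000: log2(p) = -1.234465, -p*log2(p) = 0.524648
H = 0.530639 + 0.464386 + 0.524648 = 1.519673

H = 1.5197 bits/symbol


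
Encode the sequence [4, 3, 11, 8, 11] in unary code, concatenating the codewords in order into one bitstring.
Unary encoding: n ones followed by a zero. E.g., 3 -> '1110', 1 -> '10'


Encode each number as n ones followed by a terminating 0:
  4 -> 11110 (5 bits)
  3 -> 1110 (4 bits)
  11 -> 111111111110 (12 bits)
  8 -> 111111110 (9 bits)
  11 -> 111111111110 (12 bits)
Total length = 5 + 4 + 12 + 9 + 12 = 42 bits.

Unary([4, 3, 11, 8, 11]) = 111101110111111111110111111110111111111110 (42 bits)


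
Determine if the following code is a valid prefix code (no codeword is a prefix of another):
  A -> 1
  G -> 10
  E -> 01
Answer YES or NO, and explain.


Checking each pair (does one codeword prefix another?):
  A='1' vs G='10': prefix -- VIOLATION

NO -- this is NOT a valid prefix code. A (1) is a prefix of G (10).


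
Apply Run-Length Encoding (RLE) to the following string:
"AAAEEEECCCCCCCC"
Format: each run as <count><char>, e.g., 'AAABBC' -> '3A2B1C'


Scanning runs left to right:
  i=0: run of 'A' x 3 -> '3A'
  i=3: run of 'E' x 4 -> '4E'
  i=7: run of 'C' x 8 -> '8C'

RLE = 3A4E8C


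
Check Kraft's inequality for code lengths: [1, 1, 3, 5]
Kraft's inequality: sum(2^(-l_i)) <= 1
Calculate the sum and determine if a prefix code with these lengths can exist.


Sum = 2^(-1) + 2^(-1) + 2^(-3) + 2^(-5)
    = 0.5 + 0.5 + 0.125 + 0.03125
    = 37/32 = 1.15625
Since 1.15625 > 1, Kraft's inequality is NOT satisfied.
A prefix code with these lengths CANNOT exist.

Kraft sum = 1.15625. Not satisfied.


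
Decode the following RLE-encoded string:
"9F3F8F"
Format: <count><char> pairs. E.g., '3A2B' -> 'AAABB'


Expanding each <count><char> pair:
  9F -> 'FFFFFFFFF'
  3F -> 'FFF'
  8F -> 'FFFFFFFF'

Decoded = FFFFFFFFFFFFFFFFFFFF


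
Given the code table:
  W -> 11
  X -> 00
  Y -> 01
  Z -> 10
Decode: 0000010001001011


Decoding:
00 -> X
00 -> X
01 -> Y
00 -> X
01 -> Y
00 -> X
10 -> Z
11 -> W


Result: XXYXYXZW


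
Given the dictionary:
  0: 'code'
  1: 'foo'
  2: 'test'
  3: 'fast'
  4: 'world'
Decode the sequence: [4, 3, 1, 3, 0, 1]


Look up each index in the dictionary:
  4 -> 'world'
  3 -> 'fast'
  1 -> 'foo'
  3 -> 'fast'
  0 -> 'code'
  1 -> 'foo'

Decoded: "world fast foo fast code foo"


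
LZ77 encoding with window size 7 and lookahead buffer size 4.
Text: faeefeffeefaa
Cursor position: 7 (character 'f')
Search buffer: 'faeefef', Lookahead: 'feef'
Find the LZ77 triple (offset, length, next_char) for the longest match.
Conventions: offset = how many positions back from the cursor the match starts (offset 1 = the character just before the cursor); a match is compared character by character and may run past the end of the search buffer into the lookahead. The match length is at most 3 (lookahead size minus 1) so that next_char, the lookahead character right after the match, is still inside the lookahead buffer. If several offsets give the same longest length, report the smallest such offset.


Try each offset into the search buffer:
  offset=1 (pos 6, char 'f'): match length 1
  offset=2 (pos 5, char 'e'): match length 0
  offset=3 (pos 4, char 'f'): match length 2
  offset=4 (pos 3, char 'e'): match length 0
  offset=5 (pos 2, char 'e'): match length 0
  offset=6 (pos 1, char 'a'): match length 0
  offset=7 (pos 0, char 'f'): match length 1
Longest match has length 2 at offset 3.
next_char = character at position 7 + 2 = 9 -> 'e'

Best match: offset=3, length=2 (matching 'fe' starting at position 4)
LZ77 triple: (3, 2, 'e')


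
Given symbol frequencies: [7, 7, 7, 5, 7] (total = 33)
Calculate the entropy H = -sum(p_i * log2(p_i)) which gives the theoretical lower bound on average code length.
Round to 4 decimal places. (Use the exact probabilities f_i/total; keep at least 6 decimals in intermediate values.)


Per-symbol terms -p_i * log2(p_i) with p_i = f_i/33:
  p = 7/33 = 0.212121: log2(p) = -2.237039, -p*log2(p) = 0.474523
  p = 7/33 = 0.212121: log2(p) = -2.237039, -p*log2(p) = 0.474523
  p = 7/33 = 0.212121: log2(p) = -2.237039, -p*log2(p) = 0.474523
  p = 5/33 = 0.151515: log2(p) = -2.722466, -p*log2(p) = 0.412495
  p = 7/33 = 0.212121: log2(p) = -2.237039, -p*log2(p) = 0.474523
H = 0.474523 + 0.474523 + 0.474523 + 0.412495 + 0.474523 = 2.310587

H = 2.3106 bits/symbol


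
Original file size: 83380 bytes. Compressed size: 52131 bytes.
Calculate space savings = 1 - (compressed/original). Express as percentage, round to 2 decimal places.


ratio = compressed/original = 52131/83380 = 0.625222
savings = 1 - ratio = 1 - 0.625222 = 0.374778
as a percentage: 0.374778 * 100 = 37.48%

Space savings = 1 - 52131/83380 = 37.48%


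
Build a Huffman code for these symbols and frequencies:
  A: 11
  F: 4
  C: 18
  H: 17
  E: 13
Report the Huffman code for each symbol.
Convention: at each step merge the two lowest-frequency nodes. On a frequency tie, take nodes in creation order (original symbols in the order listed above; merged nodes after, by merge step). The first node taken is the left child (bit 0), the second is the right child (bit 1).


Huffman tree construction:
Step 1: Merge F(4) + A(11) = 15
Step 2: Merge E(13) + (F+A)(15) = 28
Step 3: Merge H(17) + C(18) = 35
Step 4: Merge (E+(F+A))(28) + (H+C)(35) = 63
Read each symbol's code off the tree from the root (left child = 0, right child = 1).

Codes:
  A: 011 (length 3)
  F: 010 (length 3)
  C: 11 (length 2)
  H: 10 (length 2)
  E: 00 (length 2)
Average code length: 141/63 = 2.2381 bits/symbol


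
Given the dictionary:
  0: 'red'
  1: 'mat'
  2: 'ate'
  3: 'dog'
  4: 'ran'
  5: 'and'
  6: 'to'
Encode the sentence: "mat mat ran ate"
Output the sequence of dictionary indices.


Look up each word in the dictionary:
  'mat' -> 1
  'mat' -> 1
  'ran' -> 4
  'ate' -> 2

Encoded: [1, 1, 4, 2]


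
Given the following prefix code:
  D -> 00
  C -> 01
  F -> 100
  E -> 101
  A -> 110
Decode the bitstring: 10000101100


Decoding step by step:
Bits 100 -> F
Bits 00 -> D
Bits 101 -> E
Bits 100 -> F


Decoded message: FDEF


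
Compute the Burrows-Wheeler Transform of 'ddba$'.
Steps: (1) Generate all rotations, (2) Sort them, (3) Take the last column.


Rotations (sorted):
  0: $ddba -> last char: a
  1: a$ddb -> last char: b
  2: ba$dd -> last char: d
  3: dba$d -> last char: d
  4: ddba$ -> last char: $


BWT = abdd$


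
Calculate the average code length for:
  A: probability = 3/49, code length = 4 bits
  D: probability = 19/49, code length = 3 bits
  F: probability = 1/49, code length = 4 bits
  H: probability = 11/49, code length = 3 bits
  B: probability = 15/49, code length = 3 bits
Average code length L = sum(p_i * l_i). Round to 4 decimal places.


Weighted contributions p_i * l_i:
  A: (3/49) * 4 = 12/49
  D: (19/49) * 3 = 57/49
  F: (1/49) * 4 = 4/49
  H: (11/49) * 3 = 33/49
  B: (15/49) * 3 = 45/49
Sum = (12 + 57 + 4 + 33 + 45)/49 = 151/49

L = 151/49 = 3.0816 bits/symbol


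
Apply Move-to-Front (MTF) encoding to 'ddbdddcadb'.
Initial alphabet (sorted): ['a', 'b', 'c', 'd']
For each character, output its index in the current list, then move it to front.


MTF encoding:
'd': index 3 in ['a', 'b', 'c', 'd'] -> ['d', 'a', 'b', 'c']
'd': index 0 in ['d', 'a', 'b', 'c'] -> ['d', 'a', 'b', 'c']
'b': index 2 in ['d', 'a', 'b', 'c'] -> ['b', 'd', 'a', 'c']
'd': index 1 in ['b', 'd', 'a', 'c'] -> ['d', 'b', 'a', 'c']
'd': index 0 in ['d', 'b', 'a', 'c'] -> ['d', 'b', 'a', 'c']
'd': index 0 in ['d', 'b', 'a', 'c'] -> ['d', 'b', 'a', 'c']
'c': index 3 in ['d', 'b', 'a', 'c'] -> ['c', 'd', 'b', 'a']
'a': index 3 in ['c', 'd', 'b', 'a'] -> ['a', 'c', 'd', 'b']
'd': index 2 in ['a', 'c', 'd', 'b'] -> ['d', 'a', 'c', 'b']
'b': index 3 in ['d', 'a', 'c', 'b'] -> ['b', 'd', 'a', 'c']


Output: [3, 0, 2, 1, 0, 0, 3, 3, 2, 3]


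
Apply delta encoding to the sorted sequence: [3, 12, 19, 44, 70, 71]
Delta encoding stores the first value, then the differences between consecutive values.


First value: 3
Deltas:
  12 - 3 = 9
  19 - 12 = 7
  44 - 19 = 25
  70 - 44 = 26
  71 - 70 = 1


Delta encoded: [3, 9, 7, 25, 26, 1]


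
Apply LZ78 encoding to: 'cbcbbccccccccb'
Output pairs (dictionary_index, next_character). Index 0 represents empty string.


LZ78 encoding steps:
Dictionary: {0: ''}
Step 1: w='' (idx 0), next='c' -> output (0, 'c'), add 'c' as idx 1
Step 2: w='' (idx 0), next='b' -> output (0, 'b'), add 'b' as idx 2
Step 3: w='c' (idx 1), next='b' -> output (1, 'b'), add 'cb' as idx 3
Step 4: w='b' (idx 2), next='c' -> output (2, 'c'), add 'bc' as idx 4
Step 5: w='c' (idx 1), next='c' -> output (1, 'c'), add 'cc' as idx 5
Step 6: w='cc' (idx 5), next='c' -> output (5, 'c'), add 'ccc' as idx 6
Step 7: w='cc' (idx 5), next='b' -> output (5, 'b'), add 'ccb' as idx 7


Encoded: [(0, 'c'), (0, 'b'), (1, 'b'), (2, 'c'), (1, 'c'), (5, 'c'), (5, 'b')]


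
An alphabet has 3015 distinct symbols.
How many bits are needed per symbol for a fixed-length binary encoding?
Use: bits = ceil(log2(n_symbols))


log2(3015) = 11.5579
Bracket: 2^11 = 2048 < 3015 <= 2^12 = 4096
So ceil(log2(3015)) = 12

bits = ceil(log2(3015)) = ceil(11.5579) = 12 bits


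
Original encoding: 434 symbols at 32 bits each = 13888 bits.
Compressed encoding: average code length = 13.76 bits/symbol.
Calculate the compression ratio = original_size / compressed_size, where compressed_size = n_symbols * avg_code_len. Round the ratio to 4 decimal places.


original_size = n_symbols * orig_bits = 434 * 32 = 13888 bits
compressed_size = n_symbols * avg_code_len = 434 * 13.76 = 5971.84 bits
ratio = original_size / compressed_size = 13888 / 5971.84 = 2.3256

Compression ratio = 2.3256


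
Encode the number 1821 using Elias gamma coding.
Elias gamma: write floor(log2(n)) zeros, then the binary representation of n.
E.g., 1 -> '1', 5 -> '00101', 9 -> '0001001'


num_bits = floor(log2(1821)) + 1 = 11
leading_zeros = num_bits - 1 = 10
binary(1821) = 11100011101

Elias gamma(1821) = '0000000000' + '11100011101' = 000000000011100011101 (21 bits)


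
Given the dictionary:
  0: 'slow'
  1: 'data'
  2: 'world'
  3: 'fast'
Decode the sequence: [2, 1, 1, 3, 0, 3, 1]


Look up each index in the dictionary:
  2 -> 'world'
  1 -> 'data'
  1 -> 'data'
  3 -> 'fast'
  0 -> 'slow'
  3 -> 'fast'
  1 -> 'data'

Decoded: "world data data fast slow fast data"


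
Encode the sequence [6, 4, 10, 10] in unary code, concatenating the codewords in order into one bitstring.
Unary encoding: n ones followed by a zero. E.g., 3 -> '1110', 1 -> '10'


Encode each number as n ones followed by a terminating 0:
  6 -> 1111110 (7 bits)
  4 -> 11110 (5 bits)
  10 -> 11111111110 (11 bits)
  10 -> 11111111110 (11 bits)
Total length = 7 + 5 + 11 + 11 = 34 bits.

Unary([6, 4, 10, 10]) = 1111110111101111111111011111111110 (34 bits)


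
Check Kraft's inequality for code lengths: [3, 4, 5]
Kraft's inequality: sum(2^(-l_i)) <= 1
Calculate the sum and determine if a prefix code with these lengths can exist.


Sum = 2^(-3) + 2^(-4) + 2^(-5)
    = 0.125 + 0.0625 + 0.03125
    = 7/32 = 0.21875
Since 0.21875 <= 1, Kraft's inequality IS satisfied.
A prefix code with these lengths CAN exist.

Kraft sum = 0.21875. Satisfied.


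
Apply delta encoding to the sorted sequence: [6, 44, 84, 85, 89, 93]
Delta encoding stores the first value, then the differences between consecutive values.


First value: 6
Deltas:
  44 - 6 = 38
  84 - 44 = 40
  85 - 84 = 1
  89 - 85 = 4
  93 - 89 = 4


Delta encoded: [6, 38, 40, 1, 4, 4]


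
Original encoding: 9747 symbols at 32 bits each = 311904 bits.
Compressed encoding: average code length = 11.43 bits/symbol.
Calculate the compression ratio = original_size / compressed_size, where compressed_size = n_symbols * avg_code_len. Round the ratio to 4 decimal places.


original_size = n_symbols * orig_bits = 9747 * 32 = 311904 bits
compressed_size = n_symbols * avg_code_len = 9747 * 11.43 = 111408.21 bits
ratio = original_size / compressed_size = 311904 / 111408.21 = 2.7997

Compression ratio = 2.7997


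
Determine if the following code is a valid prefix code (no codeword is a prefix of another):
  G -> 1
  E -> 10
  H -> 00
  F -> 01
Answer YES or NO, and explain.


Checking each pair (does one codeword prefix another?):
  G='1' vs E='10': prefix -- VIOLATION

NO -- this is NOT a valid prefix code. G (1) is a prefix of E (10).


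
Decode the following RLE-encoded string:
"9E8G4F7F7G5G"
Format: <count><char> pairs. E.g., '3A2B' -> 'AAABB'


Expanding each <count><char> pair:
  9E -> 'EEEEEEEEE'
  8G -> 'GGGGGGGG'
  4F -> 'FFFF'
  7F -> 'FFFFFFF'
  7G -> 'GGGGGGG'
  5G -> 'GGGGG'

Decoded = EEEEEEEEEGGGGGGGGFFFFFFFFFFFGGGGGGGGGGGG


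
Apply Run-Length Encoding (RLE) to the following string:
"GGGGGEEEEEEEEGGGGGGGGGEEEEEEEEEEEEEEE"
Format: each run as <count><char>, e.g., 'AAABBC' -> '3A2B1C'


Scanning runs left to right:
  i=0: run of 'G' x 5 -> '5G'
  i=5: run of 'E' x 8 -> '8E'
  i=13: run of 'G' x 9 -> '9G'
  i=22: run of 'E' x 15 -> '15E'

RLE = 5G8E9G15E


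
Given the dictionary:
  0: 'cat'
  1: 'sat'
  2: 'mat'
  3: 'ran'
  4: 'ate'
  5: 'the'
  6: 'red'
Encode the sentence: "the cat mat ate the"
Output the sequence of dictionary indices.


Look up each word in the dictionary:
  'the' -> 5
  'cat' -> 0
  'mat' -> 2
  'ate' -> 4
  'the' -> 5

Encoded: [5, 0, 2, 4, 5]


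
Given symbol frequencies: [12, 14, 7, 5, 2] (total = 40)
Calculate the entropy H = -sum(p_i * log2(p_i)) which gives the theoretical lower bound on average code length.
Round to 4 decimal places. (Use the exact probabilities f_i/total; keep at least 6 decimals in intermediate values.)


Per-symbol terms -p_i * log2(p_i) with p_i = f_i/40:
  p = 12/40 = 0.300000: log2(p) = -1.736966, -p*log2(p) = 0.521090
  p = 14/40 = 0.350000: log2(p) = -1.514573, -p*log2(p) = 0.530101
  p = 7/40 = 0.175000: log2(p) = -2.514573, -p*log2(p) = 0.440050
  p = 5/40 = 0.125000: log2(p) = -3.000000, -p*log2(p) = 0.375000
  p = 2/40 = 0.050000: log2(p) = -4.321928, -p*log2(p) = 0.216096
H = 0.521090 + 0.530101 + 0.440050 + 0.375000 + 0.216096 = 2.082337

H = 2.0823 bits/symbol


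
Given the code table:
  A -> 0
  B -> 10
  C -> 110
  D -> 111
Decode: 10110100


Decoding:
10 -> B
110 -> C
10 -> B
0 -> A


Result: BCBA


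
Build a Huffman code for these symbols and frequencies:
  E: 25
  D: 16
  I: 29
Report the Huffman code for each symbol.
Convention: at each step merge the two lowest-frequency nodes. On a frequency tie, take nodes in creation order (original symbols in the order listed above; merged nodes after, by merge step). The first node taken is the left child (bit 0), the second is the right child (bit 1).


Huffman tree construction:
Step 1: Merge D(16) + E(25) = 41
Step 2: Merge I(29) + (D+E)(41) = 70
Read each symbol's code off the tree from the root (left child = 0, right child = 1).

Codes:
  E: 11 (length 2)
  D: 10 (length 2)
  I: 0 (length 1)
Average code length: 111/70 = 1.5857 bits/symbol


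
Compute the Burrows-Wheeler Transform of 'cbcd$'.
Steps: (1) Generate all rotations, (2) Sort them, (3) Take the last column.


Rotations (sorted):
  0: $cbcd -> last char: d
  1: bcd$c -> last char: c
  2: cbcd$ -> last char: $
  3: cd$cb -> last char: b
  4: d$cbc -> last char: c


BWT = dc$bc


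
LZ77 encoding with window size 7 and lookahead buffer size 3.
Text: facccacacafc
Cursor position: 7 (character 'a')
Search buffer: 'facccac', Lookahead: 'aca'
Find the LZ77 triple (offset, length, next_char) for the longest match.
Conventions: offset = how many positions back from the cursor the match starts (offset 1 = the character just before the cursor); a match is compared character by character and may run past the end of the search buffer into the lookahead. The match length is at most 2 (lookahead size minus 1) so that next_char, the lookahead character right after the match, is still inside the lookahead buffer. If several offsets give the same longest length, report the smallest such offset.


Try each offset into the search buffer:
  offset=1 (pos 6, char 'c'): match length 0
  offset=2 (pos 5, char 'a'): match length 2
  offset=3 (pos 4, char 'c'): match length 0
  offset=4 (pos 3, char 'c'): match length 0
  offset=5 (pos 2, char 'c'): match length 0
  offset=6 (pos 1, char 'a'): match length 2
  offset=7 (pos 0, char 'f'): match length 0
Longest match has length 2, found at offsets 2, 6; take the smallest, offset 2.
next_char = character at position 7 + 2 = 9 -> 'a'

Best match: offset=2, length=2 (matching 'ac' starting at position 5)
LZ77 triple: (2, 2, 'a')


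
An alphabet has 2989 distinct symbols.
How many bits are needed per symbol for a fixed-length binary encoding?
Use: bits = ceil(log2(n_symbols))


log2(2989) = 11.5454
Bracket: 2^11 = 2048 < 2989 <= 2^12 = 4096
So ceil(log2(2989)) = 12

bits = ceil(log2(2989)) = ceil(11.5454) = 12 bits


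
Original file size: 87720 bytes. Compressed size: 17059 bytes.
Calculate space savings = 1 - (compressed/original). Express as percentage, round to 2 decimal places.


ratio = compressed/original = 17059/87720 = 0.194471
savings = 1 - ratio = 1 - 0.194471 = 0.805529
as a percentage: 0.805529 * 100 = 80.55%

Space savings = 1 - 17059/87720 = 80.55%


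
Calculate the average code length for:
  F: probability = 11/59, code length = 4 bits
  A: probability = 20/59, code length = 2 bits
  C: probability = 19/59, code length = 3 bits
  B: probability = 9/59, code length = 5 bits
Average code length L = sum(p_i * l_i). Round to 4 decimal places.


Weighted contributions p_i * l_i:
  F: (11/59) * 4 = 44/59
  A: (20/59) * 2 = 40/59
  C: (19/59) * 3 = 57/59
  B: (9/59) * 5 = 45/59
Sum = (44 + 40 + 57 + 45)/59 = 186/59

L = 186/59 = 3.1525 bits/symbol


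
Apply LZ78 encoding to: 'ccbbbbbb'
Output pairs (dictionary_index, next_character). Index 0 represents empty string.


LZ78 encoding steps:
Dictionary: {0: ''}
Step 1: w='' (idx 0), next='c' -> output (0, 'c'), add 'c' as idx 1
Step 2: w='c' (idx 1), next='b' -> output (1, 'b'), add 'cb' as idx 2
Step 3: w='' (idx 0), next='b' -> output (0, 'b'), add 'b' as idx 3
Step 4: w='b' (idx 3), next='b' -> output (3, 'b'), add 'bb' as idx 4
Step 5: w='bb' (idx 4), end of input -> output (4, '')


Encoded: [(0, 'c'), (1, 'b'), (0, 'b'), (3, 'b'), (4, '')]


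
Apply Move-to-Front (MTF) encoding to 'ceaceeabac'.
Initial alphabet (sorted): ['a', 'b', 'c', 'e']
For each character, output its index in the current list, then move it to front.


MTF encoding:
'c': index 2 in ['a', 'b', 'c', 'e'] -> ['c', 'a', 'b', 'e']
'e': index 3 in ['c', 'a', 'b', 'e'] -> ['e', 'c', 'a', 'b']
'a': index 2 in ['e', 'c', 'a', 'b'] -> ['a', 'e', 'c', 'b']
'c': index 2 in ['a', 'e', 'c', 'b'] -> ['c', 'a', 'e', 'b']
'e': index 2 in ['c', 'a', 'e', 'b'] -> ['e', 'c', 'a', 'b']
'e': index 0 in ['e', 'c', 'a', 'b'] -> ['e', 'c', 'a', 'b']
'a': index 2 in ['e', 'c', 'a', 'b'] -> ['a', 'e', 'c', 'b']
'b': index 3 in ['a', 'e', 'c', 'b'] -> ['b', 'a', 'e', 'c']
'a': index 1 in ['b', 'a', 'e', 'c'] -> ['a', 'b', 'e', 'c']
'c': index 3 in ['a', 'b', 'e', 'c'] -> ['c', 'a', 'b', 'e']


Output: [2, 3, 2, 2, 2, 0, 2, 3, 1, 3]


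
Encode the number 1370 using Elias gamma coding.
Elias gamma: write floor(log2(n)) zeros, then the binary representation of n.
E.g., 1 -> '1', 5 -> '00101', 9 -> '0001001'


num_bits = floor(log2(1370)) + 1 = 11
leading_zeros = num_bits - 1 = 10
binary(1370) = 10101011010

Elias gamma(1370) = '0000000000' + '10101011010' = 000000000010101011010 (21 bits)


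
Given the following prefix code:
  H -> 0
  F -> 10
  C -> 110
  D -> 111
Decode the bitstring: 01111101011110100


Decoding step by step:
Bits 0 -> H
Bits 111 -> D
Bits 110 -> C
Bits 10 -> F
Bits 111 -> D
Bits 10 -> F
Bits 10 -> F
Bits 0 -> H


Decoded message: HDCFDFFH


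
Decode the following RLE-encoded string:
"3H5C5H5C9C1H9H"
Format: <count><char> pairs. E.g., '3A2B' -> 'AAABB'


Expanding each <count><char> pair:
  3H -> 'HHH'
  5C -> 'CCCCC'
  5H -> 'HHHHH'
  5C -> 'CCCCC'
  9C -> 'CCCCCCCCC'
  1H -> 'H'
  9H -> 'HHHHHHHHH'

Decoded = HHHCCCCCHHHHHCCCCCCCCCCCCCCHHHHHHHHHH


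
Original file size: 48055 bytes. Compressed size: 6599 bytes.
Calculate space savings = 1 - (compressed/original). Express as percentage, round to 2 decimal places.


ratio = compressed/original = 6599/48055 = 0.137322
savings = 1 - ratio = 1 - 0.137322 = 0.862678
as a percentage: 0.862678 * 100 = 86.27%

Space savings = 1 - 6599/48055 = 86.27%
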